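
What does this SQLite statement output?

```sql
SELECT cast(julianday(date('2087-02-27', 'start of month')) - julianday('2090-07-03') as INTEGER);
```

-1248

`start of month` rewinds 2087-02-27 to 2087-02-01.
27 days remain in February 2087 after the 1st (28 − 1).
Full months from March 2087 through June 2090 contribute their day counts.
Then 3 days into July 2090.
Total: 27 + 31 + 30 + 31 + 30 + 31 + 31 + 30 + 31 + 30 + 31 + 31 + 29 + 31 + 30 + 31 + 30 + 31 + 31 + 30 + 31 + 30 + 31 + 31 + 28 + 31 + 30 + 31 + 30 + 31 + 31 + 30 + 31 + 30 + 31 + 31 + 28 + 31 + 30 + 31 + 30 + 3 = 1248.
The subtraction is earlier − later, so the result is −1248 → -1248.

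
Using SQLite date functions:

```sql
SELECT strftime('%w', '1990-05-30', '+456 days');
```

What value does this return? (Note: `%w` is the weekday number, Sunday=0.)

First apply '+456 days': 1990-05-30 → 1991-08-29.
1991-08-29 is a Thursday; with Sunday=0 that is 4.

4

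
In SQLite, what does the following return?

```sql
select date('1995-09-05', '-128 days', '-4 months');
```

Applying '-128 days' to 1995-09-05: counting 128 days back gives 1995-04-30.
Adding -4 months to 1995-04-30 gives 1994-12-30.

1994-12-30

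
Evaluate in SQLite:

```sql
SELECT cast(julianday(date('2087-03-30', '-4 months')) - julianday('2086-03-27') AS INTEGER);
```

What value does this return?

248

Adding -4 months to 2087-03-30 gives 2086-11-30.
4 days remain in March 2086 after the 27th (31 − 27).
Full months from April 2086 through October 2086 contribute their day counts.
Then 30 days into November 2086.
Total: 4 + 30 + 31 + 30 + 31 + 31 + 30 + 31 + 30 = 248.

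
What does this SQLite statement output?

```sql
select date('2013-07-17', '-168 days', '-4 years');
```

Applying '-168 days' to 2013-07-17: counting 168 days back gives 2013-01-30.
Adding -4 years to 2013-01-30 gives 2009-01-30.

2009-01-30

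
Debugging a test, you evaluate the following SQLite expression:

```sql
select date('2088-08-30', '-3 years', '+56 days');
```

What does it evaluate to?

2085-10-25

Adding -3 years to 2088-08-30 gives 2085-08-30.
Applying '+56 days' to 2085-08-30: counting 56 days forward gives 2085-10-25.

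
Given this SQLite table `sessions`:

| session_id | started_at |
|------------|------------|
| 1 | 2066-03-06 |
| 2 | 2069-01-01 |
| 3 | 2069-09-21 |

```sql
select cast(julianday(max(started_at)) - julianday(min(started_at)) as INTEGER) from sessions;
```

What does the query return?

1295

MIN = 2066-03-06, MAX = 2069-09-21.
25 days remain in March 2066 after the 6th (31 − 6).
Full months from April 2066 through August 2069 contribute their day counts.
Then 21 days into September 2069.
Total: 25 + 30 + 31 + 30 + 31 + 31 + 30 + 31 + 30 + 31 + 31 + 28 + 31 + 30 + 31 + 30 + 31 + 31 + 30 + 31 + 30 + 31 + 31 + 29 + 31 + 30 + 31 + 30 + 31 + 31 + 30 + 31 + 30 + 31 + 31 + 28 + 31 + 30 + 31 + 30 + 31 + 31 + 21 = 1295.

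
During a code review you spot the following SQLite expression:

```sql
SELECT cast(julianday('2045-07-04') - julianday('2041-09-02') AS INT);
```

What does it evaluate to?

1401

28 days remain in September 2041 after the 2nd (30 − 2).
Full months from October 2041 through June 2045 contribute their day counts.
Then 4 days into July 2045.
Total: 28 + 31 + 30 + 31 + 31 + 28 + 31 + 30 + 31 + 30 + 31 + 31 + 30 + 31 + 30 + 31 + 31 + 28 + 31 + 30 + 31 + 30 + 31 + 31 + 30 + 31 + 30 + 31 + 31 + 29 + 31 + 30 + 31 + 30 + 31 + 31 + 30 + 31 + 30 + 31 + 31 + 28 + 31 + 30 + 31 + 30 + 4 = 1401.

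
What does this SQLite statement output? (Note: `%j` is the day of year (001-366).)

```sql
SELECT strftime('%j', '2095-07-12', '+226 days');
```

First apply '+226 days': 2095-07-12 → 2096-02-23.
Day-of-year for 2096-02-23: days since 2096-01-01 inclusive = 54, zero-padded to 054.

054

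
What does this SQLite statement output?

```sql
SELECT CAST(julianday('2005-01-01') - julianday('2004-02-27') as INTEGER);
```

2 days remain in February 2004 after the 27th (29 − 27).
Full months from March 2004 through December 2004 contribute their day counts.
Then 1 day into January 2005.
Total: 2 + 31 + 30 + 31 + 30 + 31 + 31 + 30 + 31 + 30 + 31 + 1 = 309.

309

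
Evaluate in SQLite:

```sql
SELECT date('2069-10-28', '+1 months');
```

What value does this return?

Adding +1 month to 2069-10-28 gives 2069-11-28.

2069-11-28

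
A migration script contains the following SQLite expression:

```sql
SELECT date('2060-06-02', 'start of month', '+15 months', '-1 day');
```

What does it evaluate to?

2061-08-31

`start of month` rewinds 2060-06-02 to 2060-06-01.
Adding +15 months to 2060-06-01 gives 2061-09-01.
Going back 1 day from 2061-09-01 reaches 2061-08-31 (last day of August, 31 days).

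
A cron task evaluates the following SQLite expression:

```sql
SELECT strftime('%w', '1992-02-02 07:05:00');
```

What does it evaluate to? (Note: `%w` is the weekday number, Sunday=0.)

0

1992-02-02 is a Sunday; with Sunday=0 that is 0.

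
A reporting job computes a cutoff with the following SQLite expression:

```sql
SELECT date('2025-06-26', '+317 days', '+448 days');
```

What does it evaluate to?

2027-07-31

Applying '+317 days' to 2025-06-26: counting 317 days forward gives 2026-05-09.
Applying '+448 days' to 2026-05-09: counting 448 days forward gives 2027-07-31.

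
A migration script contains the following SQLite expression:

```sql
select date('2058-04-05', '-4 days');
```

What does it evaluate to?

2058-04-01

Going back 4 days within April lands on 2058-04-01.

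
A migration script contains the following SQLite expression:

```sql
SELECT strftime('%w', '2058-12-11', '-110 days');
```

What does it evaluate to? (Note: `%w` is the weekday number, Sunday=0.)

5

First apply '-110 days': 2058-12-11 → 2058-08-23.
2058-08-23 is a Friday; with Sunday=0 that is 5.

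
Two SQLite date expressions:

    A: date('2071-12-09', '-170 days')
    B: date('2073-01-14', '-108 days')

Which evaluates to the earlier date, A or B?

A

A = 2071-06-22.
B = 2072-09-28.
A is earlier.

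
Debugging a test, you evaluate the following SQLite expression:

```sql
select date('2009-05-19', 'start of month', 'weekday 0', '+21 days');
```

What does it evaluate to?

`start of month` rewinds 2009-05-19 to 2009-05-01.
`weekday 0` advances to the next Sunday; 2009-05-01 is a Friday, so it moves forward to 2009-05-03.
Advancing 21 more days within May lands on 2009-05-24.

2009-05-24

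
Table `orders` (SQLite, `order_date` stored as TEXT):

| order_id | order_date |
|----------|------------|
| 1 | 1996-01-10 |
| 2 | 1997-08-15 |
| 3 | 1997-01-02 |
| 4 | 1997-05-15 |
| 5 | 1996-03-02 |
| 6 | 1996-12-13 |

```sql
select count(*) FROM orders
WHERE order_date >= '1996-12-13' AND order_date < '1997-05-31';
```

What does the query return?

3

Rows in [1996-12-13, 1997-05-31): 1997-01-02, 1997-05-15, 1996-12-13 → 3 rows.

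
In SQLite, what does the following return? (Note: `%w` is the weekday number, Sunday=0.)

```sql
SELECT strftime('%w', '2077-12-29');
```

3

2077-12-29 is a Wednesday; with Sunday=0 that is 3.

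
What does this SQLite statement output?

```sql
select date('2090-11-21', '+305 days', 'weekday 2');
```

Applying '+305 days' to 2090-11-21: counting 305 days forward gives 2091-09-22.
`weekday 2` advances to the next Tuesday; 2091-09-22 is a Saturday, so it moves forward to 2091-09-25.

2091-09-25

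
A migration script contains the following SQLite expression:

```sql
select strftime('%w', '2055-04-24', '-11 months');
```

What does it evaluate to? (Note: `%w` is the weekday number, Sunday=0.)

First apply '-11 months': 2055-04-24 → 2054-05-24.
2054-05-24 is a Sunday; with Sunday=0 that is 0.

0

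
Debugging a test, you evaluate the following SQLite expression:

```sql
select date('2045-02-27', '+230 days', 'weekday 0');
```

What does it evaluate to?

2045-10-15

Applying '+230 days' to 2045-02-27: counting 230 days forward gives 2045-10-15.
`weekday 0` advances to the next Sunday; 2045-10-15 is already a Sunday, so it stays at 2045-10-15.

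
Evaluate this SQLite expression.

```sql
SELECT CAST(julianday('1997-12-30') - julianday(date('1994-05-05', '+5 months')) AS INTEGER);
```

1182

Adding +5 months to 1994-05-05 gives 1994-10-05.
26 days remain in October 1994 after the 5th (31 − 5).
Full months from November 1994 through November 1997 contribute their day counts.
Then 30 days into December 1997.
Total: 26 + 30 + 31 + 31 + 28 + 31 + 30 + 31 + 30 + 31 + 31 + 30 + 31 + 30 + 31 + 31 + 29 + 31 + 30 + 31 + 30 + 31 + 31 + 30 + 31 + 30 + 31 + 31 + 28 + 31 + 30 + 31 + 30 + 31 + 31 + 30 + 31 + 30 + 30 = 1182.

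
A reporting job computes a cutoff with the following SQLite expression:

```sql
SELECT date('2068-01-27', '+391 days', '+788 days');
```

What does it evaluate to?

Applying '+391 days' to 2068-01-27: counting 391 days forward gives 2069-02-21.
Applying '+788 days' to 2069-02-21: counting 788 days forward gives 2071-04-20.

2071-04-20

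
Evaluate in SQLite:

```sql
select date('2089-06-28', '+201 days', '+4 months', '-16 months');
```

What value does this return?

Applying '+201 days' to 2089-06-28: counting 201 days forward gives 2090-01-15.
Adding +4 months to 2090-01-15 gives 2090-05-15.
Adding -16 months to 2090-05-15 gives 2089-01-15.

2089-01-15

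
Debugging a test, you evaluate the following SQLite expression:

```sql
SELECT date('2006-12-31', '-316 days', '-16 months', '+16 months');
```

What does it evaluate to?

Applying '-316 days' to 2006-12-31: counting 316 days back gives 2006-02-18.
Adding -16 months to 2006-02-18 gives 2004-10-18.
Adding +16 months to 2004-10-18 gives 2006-02-18.

2006-02-18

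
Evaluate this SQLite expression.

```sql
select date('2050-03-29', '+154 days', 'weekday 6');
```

Applying '+154 days' to 2050-03-29: counting 154 days forward gives 2050-08-30.
`weekday 6` advances to the next Saturday; 2050-08-30 is a Tuesday, so it moves forward to 2050-09-03.

2050-09-03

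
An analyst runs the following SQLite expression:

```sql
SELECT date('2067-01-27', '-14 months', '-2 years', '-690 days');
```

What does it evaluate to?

Adding -14 months to 2067-01-27 gives 2065-11-27.
Adding -2 years to 2065-11-27 gives 2063-11-27.
Applying '-690 days' to 2063-11-27: counting 690 days back gives 2062-01-06.

2062-01-06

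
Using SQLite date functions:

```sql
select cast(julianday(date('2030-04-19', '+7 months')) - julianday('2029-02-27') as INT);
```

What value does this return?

630

Adding +7 months to 2030-04-19 gives 2030-11-19.
1 day remains in February 2029 after the 27th (28 − 27).
Full months from March 2029 through October 2030 contribute their day counts.
Then 19 days into November 2030.
Total: 1 + 31 + 30 + 31 + 30 + 31 + 31 + 30 + 31 + 30 + 31 + 31 + 28 + 31 + 30 + 31 + 30 + 31 + 31 + 30 + 31 + 19 = 630.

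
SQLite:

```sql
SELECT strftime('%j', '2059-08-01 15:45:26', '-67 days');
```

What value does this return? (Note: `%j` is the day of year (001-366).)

First apply '-67 days': 2059-08-01 15:45:26 → 2059-05-26 15:45:26.
Day-of-year for 2059-05-26: days since 2059-01-01 inclusive = 146, zero-padded to 146.

146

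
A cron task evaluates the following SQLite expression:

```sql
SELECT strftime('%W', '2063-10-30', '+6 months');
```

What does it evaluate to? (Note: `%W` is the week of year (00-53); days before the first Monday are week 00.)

17

First apply '+6 months': 2063-10-30 → 2064-04-30.
2064-04-30 is a Wednesday. SQLite's %W counts Mondays since the year started; the result is 17.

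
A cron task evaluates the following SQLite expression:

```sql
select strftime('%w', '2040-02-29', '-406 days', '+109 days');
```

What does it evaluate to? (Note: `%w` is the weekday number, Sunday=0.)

0

First apply '-406 days', '+109 days': 2040-02-29 → 2039-05-08.
2039-05-08 is a Sunday; with Sunday=0 that is 0.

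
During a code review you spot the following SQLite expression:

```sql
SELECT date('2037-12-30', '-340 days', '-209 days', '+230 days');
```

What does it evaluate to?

Applying '-340 days' to 2037-12-30: counting 340 days back gives 2037-01-24.
Applying '-209 days' to 2037-01-24: counting 209 days back gives 2036-06-29.
Applying '+230 days' to 2036-06-29: counting 230 days forward gives 2037-02-14.

2037-02-14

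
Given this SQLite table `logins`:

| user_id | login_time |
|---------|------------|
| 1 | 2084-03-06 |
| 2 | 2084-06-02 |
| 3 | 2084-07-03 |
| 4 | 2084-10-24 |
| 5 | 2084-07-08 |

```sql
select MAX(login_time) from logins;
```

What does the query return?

2084-10-24

MAX over {2084-03-06, 2084-06-02, 2084-07-03, 2084-07-08, 2084-10-24}.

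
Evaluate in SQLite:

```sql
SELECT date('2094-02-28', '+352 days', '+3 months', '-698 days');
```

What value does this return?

Applying '+352 days' to 2094-02-28: counting 352 days forward gives 2095-02-15.
Adding +3 months to 2095-02-15 gives 2095-05-15.
Applying '-698 days' to 2095-05-15: counting 698 days back gives 2093-06-16.

2093-06-16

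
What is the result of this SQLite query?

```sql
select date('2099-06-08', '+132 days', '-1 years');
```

Applying '+132 days' to 2099-06-08: counting 132 days forward gives 2099-10-18.
Adding -1 year to 2099-10-18 gives 2098-10-18.

2098-10-18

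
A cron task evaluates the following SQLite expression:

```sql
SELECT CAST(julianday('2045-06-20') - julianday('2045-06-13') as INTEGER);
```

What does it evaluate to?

Both dates are in June 2045: 20 − 13 = 7.

7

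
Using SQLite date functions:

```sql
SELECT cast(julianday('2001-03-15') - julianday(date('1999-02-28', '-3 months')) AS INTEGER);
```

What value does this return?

Adding -3 months to 1999-02-28 gives 1998-11-28.
2 days remain in November 1998 after the 28th (30 − 28).
Full months from December 1998 through February 2001 contribute their day counts.
Then 15 days into March 2001.
Total: 2 + 31 + 31 + 28 + 31 + 30 + 31 + 30 + 31 + 31 + 30 + 31 + 30 + 31 + 31 + 29 + 31 + 30 + 31 + 30 + 31 + 31 + 30 + 31 + 30 + 31 + 31 + 28 + 15 = 838.

838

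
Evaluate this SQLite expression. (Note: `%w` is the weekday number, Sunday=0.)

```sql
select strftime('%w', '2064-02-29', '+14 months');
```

First apply '+14 months': 2064-02-29 → 2065-04-29.
2065-04-29 is a Wednesday; with Sunday=0 that is 3.

3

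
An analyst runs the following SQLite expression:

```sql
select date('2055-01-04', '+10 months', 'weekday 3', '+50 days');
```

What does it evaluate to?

Adding +10 months to 2055-01-04 gives 2055-11-04.
`weekday 3` advances to the next Wednesday; 2055-11-04 is a Thursday, so it moves forward to 2055-11-10.
Applying '+50 days' to 2055-11-10: counting 50 days forward gives 2055-12-30.

2055-12-30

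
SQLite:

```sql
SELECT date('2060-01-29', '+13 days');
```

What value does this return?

2060-02-11

January 2060 has 31 days; 2 remain after the 29th, so 3 days reach 2060-02-01.
Advancing 10 more days within February lands on 2060-02-11.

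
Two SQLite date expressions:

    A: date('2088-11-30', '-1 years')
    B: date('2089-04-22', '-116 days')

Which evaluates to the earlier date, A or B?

A

A = 2087-11-30.
B = 2088-12-27.
A is earlier.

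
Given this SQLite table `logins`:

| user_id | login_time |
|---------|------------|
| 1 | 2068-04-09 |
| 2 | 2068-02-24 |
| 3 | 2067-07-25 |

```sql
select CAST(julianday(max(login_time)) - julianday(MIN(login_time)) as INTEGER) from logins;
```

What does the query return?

259

MIN = 2067-07-25, MAX = 2068-04-09.
6 days remain in July 2067 after the 25th (31 − 25).
Full months from August 2067 through March 2068 contribute their day counts.
Then 9 days into April 2068.
Total: 6 + 31 + 30 + 31 + 30 + 31 + 31 + 29 + 31 + 9 = 259.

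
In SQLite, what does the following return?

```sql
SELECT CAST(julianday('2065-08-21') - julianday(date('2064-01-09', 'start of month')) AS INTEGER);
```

598

`start of month` rewinds 2064-01-09 to 2064-01-01.
30 days remain in January 2064 after the 1st (31 − 1).
Full months from February 2064 through July 2065 contribute their day counts.
Then 21 days into August 2065.
Total: 30 + 29 + 31 + 30 + 31 + 30 + 31 + 31 + 30 + 31 + 30 + 31 + 31 + 28 + 31 + 30 + 31 + 30 + 31 + 21 = 598.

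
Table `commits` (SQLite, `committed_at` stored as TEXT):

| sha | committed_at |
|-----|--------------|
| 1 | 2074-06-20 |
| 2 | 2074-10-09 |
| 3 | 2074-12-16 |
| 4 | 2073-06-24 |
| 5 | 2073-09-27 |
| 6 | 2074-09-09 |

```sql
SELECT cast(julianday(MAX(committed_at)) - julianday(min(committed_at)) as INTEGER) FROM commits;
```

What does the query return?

540

MIN = 2073-06-24, MAX = 2074-12-16.
6 days remain in June 2073 after the 24th (30 − 24).
Full months from July 2073 through November 2074 contribute their day counts.
Then 16 days into December 2074.
Total: 6 + 31 + 31 + 30 + 31 + 30 + 31 + 31 + 28 + 31 + 30 + 31 + 30 + 31 + 31 + 30 + 31 + 30 + 16 = 540.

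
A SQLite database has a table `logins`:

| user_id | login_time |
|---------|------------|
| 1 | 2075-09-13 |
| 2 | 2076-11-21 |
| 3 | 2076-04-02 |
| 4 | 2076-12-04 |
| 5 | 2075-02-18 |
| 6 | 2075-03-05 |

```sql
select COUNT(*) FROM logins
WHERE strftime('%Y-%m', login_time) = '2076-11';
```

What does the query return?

Rows with year-month 2076-11: 2076-11-21 → 1.

1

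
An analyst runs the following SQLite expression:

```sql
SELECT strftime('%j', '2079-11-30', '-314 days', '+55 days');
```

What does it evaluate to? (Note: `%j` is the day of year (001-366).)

075

First apply '-314 days', '+55 days': 2079-11-30 → 2079-03-16.
Day-of-year for 2079-03-16: days since 2079-01-01 inclusive = 75, zero-padded to 075.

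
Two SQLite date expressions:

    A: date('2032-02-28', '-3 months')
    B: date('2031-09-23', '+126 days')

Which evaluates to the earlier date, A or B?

A = 2031-11-28.
B = 2032-01-27.
A is earlier.

A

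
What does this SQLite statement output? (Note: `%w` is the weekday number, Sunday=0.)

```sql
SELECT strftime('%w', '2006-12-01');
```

2006-12-01 is a Friday; with Sunday=0 that is 5.

5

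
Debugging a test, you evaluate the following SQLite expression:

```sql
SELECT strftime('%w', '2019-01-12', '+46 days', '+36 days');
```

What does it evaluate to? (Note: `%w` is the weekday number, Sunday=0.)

First apply '+46 days', '+36 days': 2019-01-12 → 2019-04-04.
2019-04-04 is a Thursday; with Sunday=0 that is 4.

4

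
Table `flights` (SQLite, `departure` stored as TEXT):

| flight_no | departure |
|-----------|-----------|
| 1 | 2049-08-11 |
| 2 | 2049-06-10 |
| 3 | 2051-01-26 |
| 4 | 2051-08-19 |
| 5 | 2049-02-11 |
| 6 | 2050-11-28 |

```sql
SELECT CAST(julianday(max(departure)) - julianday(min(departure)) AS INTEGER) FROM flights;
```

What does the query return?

919

MIN = 2049-02-11, MAX = 2051-08-19.
17 days remain in February 2049 after the 11th (28 − 11).
Full months from March 2049 through July 2051 contribute their day counts.
Then 19 days into August 2051.
Total: 17 + 31 + 30 + 31 + 30 + 31 + 31 + 30 + 31 + 30 + 31 + 31 + 28 + 31 + 30 + 31 + 30 + 31 + 31 + 30 + 31 + 30 + 31 + 31 + 28 + 31 + 30 + 31 + 30 + 31 + 19 = 919.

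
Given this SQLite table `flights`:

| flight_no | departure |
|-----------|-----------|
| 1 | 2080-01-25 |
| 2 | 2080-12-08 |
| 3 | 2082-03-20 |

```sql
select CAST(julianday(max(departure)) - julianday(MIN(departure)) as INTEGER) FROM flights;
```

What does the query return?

785

MIN = 2080-01-25, MAX = 2082-03-20.
6 days remain in January 2080 after the 25th (31 − 25).
Full months from February 2080 through February 2082 contribute their day counts.
Then 20 days into March 2082.
Total: 6 + 29 + 31 + 30 + 31 + 30 + 31 + 31 + 30 + 31 + 30 + 31 + 31 + 28 + 31 + 30 + 31 + 30 + 31 + 31 + 30 + 31 + 30 + 31 + 31 + 28 + 20 = 785.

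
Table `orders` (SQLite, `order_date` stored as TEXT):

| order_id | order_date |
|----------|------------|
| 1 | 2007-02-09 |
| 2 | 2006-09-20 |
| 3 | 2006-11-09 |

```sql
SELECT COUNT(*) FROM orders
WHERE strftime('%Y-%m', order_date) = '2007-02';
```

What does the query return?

Rows with year-month 2007-02: 2007-02-09 → 1.

1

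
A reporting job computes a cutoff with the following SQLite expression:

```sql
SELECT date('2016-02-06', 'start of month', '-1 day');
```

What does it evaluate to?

`start of month` rewinds 2016-02-06 to 2016-02-01.
Going back 1 day from 2016-02-01 reaches 2016-01-31 (last day of January, 31 days).

2016-01-31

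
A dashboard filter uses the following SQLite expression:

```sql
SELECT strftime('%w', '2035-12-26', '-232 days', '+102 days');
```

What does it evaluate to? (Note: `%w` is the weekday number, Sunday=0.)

6

First apply '-232 days', '+102 days': 2035-12-26 → 2035-08-18.
2035-08-18 is a Saturday; with Sunday=0 that is 6.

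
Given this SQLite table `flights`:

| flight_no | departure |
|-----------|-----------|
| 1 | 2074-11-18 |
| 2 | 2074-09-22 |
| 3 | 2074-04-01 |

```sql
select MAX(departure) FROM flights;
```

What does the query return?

2074-11-18

MAX over {2074-04-01, 2074-09-22, 2074-11-18}.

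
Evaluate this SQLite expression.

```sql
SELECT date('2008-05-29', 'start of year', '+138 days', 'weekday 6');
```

2008-05-24

`start of year` rewinds 2008-05-29 to 2008-01-01.
Applying '+138 days' to 2008-01-01: counting 138 days forward gives 2008-05-18.
`weekday 6` advances to the next Saturday; 2008-05-18 is a Sunday, so it moves forward to 2008-05-24.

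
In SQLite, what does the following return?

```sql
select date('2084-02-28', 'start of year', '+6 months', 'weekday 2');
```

`start of year` rewinds 2084-02-28 to 2084-01-01.
Adding +6 months to 2084-01-01 gives 2084-07-01.
`weekday 2` advances to the next Tuesday; 2084-07-01 is a Saturday, so it moves forward to 2084-07-04.

2084-07-04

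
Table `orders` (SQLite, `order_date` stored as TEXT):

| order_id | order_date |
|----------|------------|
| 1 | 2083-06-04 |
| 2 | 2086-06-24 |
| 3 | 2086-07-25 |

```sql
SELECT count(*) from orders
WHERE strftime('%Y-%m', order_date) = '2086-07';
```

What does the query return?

1

Rows with year-month 2086-07: 2086-07-25 → 1.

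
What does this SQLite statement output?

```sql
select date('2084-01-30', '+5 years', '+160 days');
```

2089-07-09

Adding +5 years to 2084-01-30 gives 2089-01-30.
Applying '+160 days' to 2089-01-30: counting 160 days forward gives 2089-07-09.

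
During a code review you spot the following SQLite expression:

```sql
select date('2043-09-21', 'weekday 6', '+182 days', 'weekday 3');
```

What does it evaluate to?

`weekday 6` advances to the next Saturday; 2043-09-21 is a Monday, so it moves forward to 2043-09-26.
Applying '+182 days' to 2043-09-26: counting 182 days forward gives 2044-03-26.
`weekday 3` advances to the next Wednesday; 2044-03-26 is a Saturday, so it moves forward to 2044-03-30.

2044-03-30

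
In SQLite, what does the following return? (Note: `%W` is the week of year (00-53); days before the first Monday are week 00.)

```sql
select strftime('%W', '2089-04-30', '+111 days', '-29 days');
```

29

First apply '+111 days', '-29 days': 2089-04-30 → 2089-07-21.
2089-07-21 is a Thursday. SQLite's %W counts Mondays since the year started; the result is 29.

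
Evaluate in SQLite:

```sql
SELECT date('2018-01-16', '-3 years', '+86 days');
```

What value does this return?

Adding -3 years to 2018-01-16 gives 2015-01-16.
Applying '+86 days' to 2015-01-16: counting 86 days forward gives 2015-04-12.

2015-04-12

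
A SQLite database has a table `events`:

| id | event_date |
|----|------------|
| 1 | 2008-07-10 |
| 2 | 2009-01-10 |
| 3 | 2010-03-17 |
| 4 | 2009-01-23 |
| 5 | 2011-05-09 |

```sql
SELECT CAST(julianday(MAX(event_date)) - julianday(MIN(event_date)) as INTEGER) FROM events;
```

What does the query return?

1033

MIN = 2008-07-10, MAX = 2011-05-09.
21 days remain in July 2008 after the 10th (31 − 10).
Full months from August 2008 through April 2011 contribute their day counts.
Then 9 days into May 2011.
Total: 21 + 31 + 30 + 31 + 30 + 31 + 31 + 28 + 31 + 30 + 31 + 30 + 31 + 31 + 30 + 31 + 30 + 31 + 31 + 28 + 31 + 30 + 31 + 30 + 31 + 31 + 30 + 31 + 30 + 31 + 31 + 28 + 31 + 30 + 9 = 1033.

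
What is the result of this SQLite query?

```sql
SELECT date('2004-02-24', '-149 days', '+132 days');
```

Applying '-149 days' to 2004-02-24: counting 149 days back gives 2003-09-28.
Applying '+132 days' to 2003-09-28: counting 132 days forward gives 2004-02-07.

2004-02-07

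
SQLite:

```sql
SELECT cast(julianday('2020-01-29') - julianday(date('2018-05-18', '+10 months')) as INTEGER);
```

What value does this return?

317

Adding +10 months to 2018-05-18 gives 2019-03-18.
13 days remain in March 2019 after the 18th (31 − 18).
Full months from April 2019 through December 2019 contribute their day counts.
Then 29 days into January 2020.
Total: 13 + 30 + 31 + 30 + 31 + 31 + 30 + 31 + 30 + 31 + 29 = 317.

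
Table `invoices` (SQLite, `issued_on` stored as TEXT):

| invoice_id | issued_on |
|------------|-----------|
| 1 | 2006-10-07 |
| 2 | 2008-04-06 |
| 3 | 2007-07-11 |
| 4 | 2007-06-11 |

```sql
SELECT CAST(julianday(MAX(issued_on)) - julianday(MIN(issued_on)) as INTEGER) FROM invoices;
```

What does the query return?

547

MIN = 2006-10-07, MAX = 2008-04-06.
24 days remain in October 2006 after the 7th (31 − 7).
Full months from November 2006 through March 2008 contribute their day counts.
Then 6 days into April 2008.
Total: 24 + 30 + 31 + 31 + 28 + 31 + 30 + 31 + 30 + 31 + 31 + 30 + 31 + 30 + 31 + 31 + 29 + 31 + 6 = 547.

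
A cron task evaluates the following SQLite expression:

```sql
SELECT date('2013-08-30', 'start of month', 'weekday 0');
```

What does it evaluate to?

2013-08-04

`start of month` rewinds 2013-08-30 to 2013-08-01.
`weekday 0` advances to the next Sunday; 2013-08-01 is a Thursday, so it moves forward to 2013-08-04.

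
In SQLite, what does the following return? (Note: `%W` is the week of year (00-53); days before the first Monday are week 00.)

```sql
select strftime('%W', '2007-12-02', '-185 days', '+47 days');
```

29

First apply '-185 days', '+47 days': 2007-12-02 → 2007-07-17.
2007-07-17 is a Tuesday. SQLite's %W counts Mondays since the year started; the result is 29.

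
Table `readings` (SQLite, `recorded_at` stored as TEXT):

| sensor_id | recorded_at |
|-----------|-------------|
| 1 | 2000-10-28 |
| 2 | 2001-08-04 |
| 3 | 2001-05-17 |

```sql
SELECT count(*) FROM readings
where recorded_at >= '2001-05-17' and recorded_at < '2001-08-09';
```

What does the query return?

2

Rows in [2001-05-17, 2001-08-09): 2001-08-04, 2001-05-17 → 2 rows.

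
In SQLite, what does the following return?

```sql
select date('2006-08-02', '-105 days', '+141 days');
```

Applying '-105 days' to 2006-08-02: counting 105 days back gives 2006-04-19.
Applying '+141 days' to 2006-04-19: counting 141 days forward gives 2006-09-07.

2006-09-07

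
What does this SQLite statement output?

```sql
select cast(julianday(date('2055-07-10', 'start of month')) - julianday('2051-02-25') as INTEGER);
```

`start of month` rewinds 2055-07-10 to 2055-07-01.
3 days remain in February 2051 after the 25th (28 − 25).
Full months from March 2051 through June 2055 contribute their day counts.
Then 1 day into July 2055.
Total: 3 + 31 + 30 + 31 + 30 + 31 + 31 + 30 + 31 + 30 + 31 + 31 + 29 + 31 + 30 + 31 + 30 + 31 + 31 + 30 + 31 + 30 + 31 + 31 + 28 + 31 + 30 + 31 + 30 + 31 + 31 + 30 + 31 + 30 + 31 + 31 + 28 + 31 + 30 + 31 + 30 + 31 + 31 + 30 + 31 + 30 + 31 + 31 + 28 + 31 + 30 + 31 + 30 + 1 = 1587.

1587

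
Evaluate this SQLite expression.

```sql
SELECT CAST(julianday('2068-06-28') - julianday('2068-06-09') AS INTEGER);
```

19

Both dates are in June 2068: 28 − 9 = 19.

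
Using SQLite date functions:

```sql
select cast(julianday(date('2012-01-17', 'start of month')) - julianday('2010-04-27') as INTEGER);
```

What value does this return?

614

`start of month` rewinds 2012-01-17 to 2012-01-01.
3 days remain in April 2010 after the 27th (30 − 27).
Full months from May 2010 through December 2011 contribute their day counts.
Then 1 day into January 2012.
Total: 3 + 31 + 30 + 31 + 31 + 30 + 31 + 30 + 31 + 31 + 28 + 31 + 30 + 31 + 30 + 31 + 31 + 30 + 31 + 30 + 31 + 1 = 614.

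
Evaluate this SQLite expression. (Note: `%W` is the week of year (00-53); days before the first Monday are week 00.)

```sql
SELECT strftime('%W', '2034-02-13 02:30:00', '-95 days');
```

45

First apply '-95 days': 2034-02-13 02:30:00 → 2033-11-10 02:30:00.
2033-11-10 is a Thursday. SQLite's %W counts Mondays since the year started; the result is 45.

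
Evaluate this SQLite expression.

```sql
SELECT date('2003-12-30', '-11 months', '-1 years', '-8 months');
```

Adding -11 months to 2003-12-30 gives 2003-01-30.
Adding -1 year to 2003-01-30 gives 2002-01-30.
Adding -8 months to 2002-01-30 gives 2001-05-30.

2001-05-30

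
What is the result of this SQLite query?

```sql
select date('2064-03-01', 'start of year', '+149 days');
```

2064-05-29

`start of year` rewinds 2064-03-01 to 2064-01-01.
Applying '+149 days' to 2064-01-01: counting 149 days forward gives 2064-05-29.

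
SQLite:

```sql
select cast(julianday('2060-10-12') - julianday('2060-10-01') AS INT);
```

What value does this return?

Both dates are in October 2060: 12 − 1 = 11.

11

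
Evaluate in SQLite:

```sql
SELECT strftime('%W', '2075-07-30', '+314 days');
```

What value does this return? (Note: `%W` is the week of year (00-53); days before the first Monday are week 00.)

23

First apply '+314 days': 2075-07-30 → 2076-06-08.
2076-06-08 is a Monday. SQLite's %W counts Mondays since the year started; the result is 23.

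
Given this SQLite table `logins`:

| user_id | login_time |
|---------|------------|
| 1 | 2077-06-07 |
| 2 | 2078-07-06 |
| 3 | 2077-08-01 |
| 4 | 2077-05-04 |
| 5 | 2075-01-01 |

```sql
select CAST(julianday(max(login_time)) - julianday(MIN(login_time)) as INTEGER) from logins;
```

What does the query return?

MIN = 2075-01-01, MAX = 2078-07-06.
30 days remain in January 2075 after the 1st (31 − 1).
Full months from February 2075 through June 2078 contribute their day counts.
Then 6 days into July 2078.
Total: 30 + 28 + 31 + 30 + 31 + 30 + 31 + 31 + 30 + 31 + 30 + 31 + 31 + 29 + 31 + 30 + 31 + 30 + 31 + 31 + 30 + 31 + 30 + 31 + 31 + 28 + 31 + 30 + 31 + 30 + 31 + 31 + 30 + 31 + 30 + 31 + 31 + 28 + 31 + 30 + 31 + 30 + 6 = 1282.

1282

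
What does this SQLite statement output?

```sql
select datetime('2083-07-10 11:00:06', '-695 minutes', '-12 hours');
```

695 minutes = 11h 35m; -695 minutes from 2083-07-10 11:00:06 is 2083-07-09 23:25:06 (crosses midnight).
-12 hours from 2083-07-09 23:25:06 is 2083-07-09 11:25:06.

2083-07-09 11:25:06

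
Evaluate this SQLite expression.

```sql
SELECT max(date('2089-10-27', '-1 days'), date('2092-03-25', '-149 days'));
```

date('2089-10-27', '-1 days') → 2089-10-26.
date('2092-03-25', '-149 days') → 2091-10-28.
Later of the two is 2091-10-28.

2091-10-28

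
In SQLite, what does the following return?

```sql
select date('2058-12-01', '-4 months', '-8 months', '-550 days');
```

Adding -4 months to 2058-12-01 gives 2058-08-01.
Adding -8 months to 2058-08-01 gives 2057-12-01.
Applying '-550 days' to 2057-12-01: counting 550 days back gives 2056-05-30.

2056-05-30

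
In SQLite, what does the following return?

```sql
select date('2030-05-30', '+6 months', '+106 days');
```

2031-03-16

Adding +6 months to 2030-05-30 gives 2030-11-30.
Applying '+106 days' to 2030-11-30: counting 106 days forward gives 2031-03-16.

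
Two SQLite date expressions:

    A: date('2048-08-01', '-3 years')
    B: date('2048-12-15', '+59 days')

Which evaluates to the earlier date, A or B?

A

A = 2045-08-01.
B = 2049-02-12.
A is earlier.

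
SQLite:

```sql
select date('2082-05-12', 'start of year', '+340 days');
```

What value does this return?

`start of year` rewinds 2082-05-12 to 2082-01-01.
Applying '+340 days' to 2082-01-01: counting 340 days forward gives 2082-12-07.

2082-12-07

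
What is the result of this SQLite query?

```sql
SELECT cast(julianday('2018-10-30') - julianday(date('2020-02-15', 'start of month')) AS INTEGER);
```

-459

`start of month` rewinds 2020-02-15 to 2020-02-01.
1 day remains in October 2018 after the 30th (31 − 30).
Full months from November 2018 through January 2020 contribute their day counts.
Then 1 day into February 2020.
Total: 1 + 30 + 31 + 31 + 28 + 31 + 30 + 31 + 30 + 31 + 31 + 30 + 31 + 30 + 31 + 31 + 1 = 459.
The subtraction is earlier − later, so the result is −459 → -459.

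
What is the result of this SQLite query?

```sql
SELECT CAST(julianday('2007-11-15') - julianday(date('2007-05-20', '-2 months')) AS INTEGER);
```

240

Adding -2 months to 2007-05-20 gives 2007-03-20.
11 days remain in March 2007 after the 20th (31 − 20).
Full months from April 2007 through October 2007 contribute their day counts.
Then 15 days into November 2007.
Total: 11 + 30 + 31 + 30 + 31 + 31 + 30 + 31 + 15 = 240.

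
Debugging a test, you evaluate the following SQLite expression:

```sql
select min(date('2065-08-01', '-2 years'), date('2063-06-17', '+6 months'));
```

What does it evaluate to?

2063-08-01

date('2065-08-01', '-2 years') → 2063-08-01.
date('2063-06-17', '+6 months') → 2063-12-17.
Earlier of the two is 2063-08-01.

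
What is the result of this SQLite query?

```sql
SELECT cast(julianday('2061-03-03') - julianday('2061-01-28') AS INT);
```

34

3 days remain in January 2061 after the 28th (31 − 28).
February 2061: 28 days.
Then 3 days into March 2061.
Total: 3 + 28 + 3 = 34.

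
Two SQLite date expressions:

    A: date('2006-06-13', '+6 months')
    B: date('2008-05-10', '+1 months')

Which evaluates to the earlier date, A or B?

A

A = 2006-12-13.
B = 2008-06-10.
A is earlier.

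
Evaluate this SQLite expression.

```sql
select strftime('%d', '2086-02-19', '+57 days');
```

First apply '+57 days': 2086-02-19 → 2086-04-17.
`%d` extracts the 2-digit day of month: 17.

17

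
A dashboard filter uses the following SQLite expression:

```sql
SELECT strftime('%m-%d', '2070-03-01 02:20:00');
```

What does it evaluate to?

03-01

`%m-%d` extracts the month-day: 03-01.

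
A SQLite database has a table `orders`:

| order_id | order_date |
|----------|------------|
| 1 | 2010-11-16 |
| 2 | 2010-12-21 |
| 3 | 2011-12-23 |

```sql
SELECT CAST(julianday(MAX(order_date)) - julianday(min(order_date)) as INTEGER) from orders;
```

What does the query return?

402

MIN = 2010-11-16, MAX = 2011-12-23.
14 days remain in November 2010 after the 16th (30 − 16).
Full months from December 2010 through November 2011 contribute their day counts.
Then 23 days into December 2011.
Total: 14 + 31 + 31 + 28 + 31 + 30 + 31 + 30 + 31 + 31 + 30 + 31 + 30 + 23 = 402.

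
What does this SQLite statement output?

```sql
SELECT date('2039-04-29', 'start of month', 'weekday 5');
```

`start of month` rewinds 2039-04-29 to 2039-04-01.
`weekday 5` advances to the next Friday; 2039-04-01 is already a Friday, so it stays at 2039-04-01.

2039-04-01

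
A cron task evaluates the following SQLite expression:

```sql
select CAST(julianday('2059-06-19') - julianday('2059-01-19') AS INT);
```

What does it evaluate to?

12 days remain in January 2059 after the 19th (31 − 19).
February 2059: 28 days.
March 2059: 31 days.
April 2059: 30 days.
May 2059: 31 days.
Then 19 days into June 2059.
Total: 12 + 28 + 31 + 30 + 31 + 19 = 151.

151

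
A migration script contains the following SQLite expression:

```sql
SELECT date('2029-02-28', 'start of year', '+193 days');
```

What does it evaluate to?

`start of year` rewinds 2029-02-28 to 2029-01-01.
Applying '+193 days' to 2029-01-01: counting 193 days forward gives 2029-07-13.

2029-07-13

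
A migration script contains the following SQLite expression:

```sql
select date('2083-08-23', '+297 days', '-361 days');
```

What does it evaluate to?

2083-06-20

Applying '+297 days' to 2083-08-23: counting 297 days forward gives 2084-06-15.
Applying '-361 days' to 2084-06-15: counting 361 days back gives 2083-06-20.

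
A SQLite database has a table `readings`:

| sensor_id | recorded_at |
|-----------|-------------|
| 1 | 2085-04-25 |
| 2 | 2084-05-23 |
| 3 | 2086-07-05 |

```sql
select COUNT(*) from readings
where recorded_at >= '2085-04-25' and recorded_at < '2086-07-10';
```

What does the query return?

Rows in [2085-04-25, 2086-07-10): 2085-04-25, 2086-07-05 → 2 rows.

2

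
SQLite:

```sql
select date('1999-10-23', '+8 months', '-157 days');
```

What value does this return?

2000-01-18

Adding +8 months to 1999-10-23 gives 2000-06-23.
Applying '-157 days' to 2000-06-23: counting 157 days back gives 2000-01-18.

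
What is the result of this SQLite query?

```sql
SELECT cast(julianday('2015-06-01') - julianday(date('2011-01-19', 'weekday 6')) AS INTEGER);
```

`weekday 6` advances to the next Saturday; 2011-01-19 is a Wednesday, so it moves forward to 2011-01-22.
9 days remain in January 2011 after the 22nd (31 − 22).
Full months from February 2011 through May 2015 contribute their day counts.
Then 1 day into June 2015.
Total: 9 + 28 + 31 + 30 + 31 + 30 + 31 + 31 + 30 + 31 + 30 + 31 + 31 + 29 + 31 + 30 + 31 + 30 + 31 + 31 + 30 + 31 + 30 + 31 + 31 + 28 + 31 + 30 + 31 + 30 + 31 + 31 + 30 + 31 + 30 + 31 + 31 + 28 + 31 + 30 + 31 + 30 + 31 + 31 + 30 + 31 + 30 + 31 + 31 + 28 + 31 + 30 + 31 + 1 = 1591.

1591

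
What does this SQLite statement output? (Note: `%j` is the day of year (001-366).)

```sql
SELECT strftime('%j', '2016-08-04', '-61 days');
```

156

First apply '-61 days': 2016-08-04 → 2016-06-04.
Day-of-year for 2016-06-04: days since 2016-01-01 inclusive = 156, zero-padded to 156.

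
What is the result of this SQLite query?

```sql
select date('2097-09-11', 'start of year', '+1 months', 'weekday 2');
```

`start of year` rewinds 2097-09-11 to 2097-01-01.
Adding +1 month to 2097-01-01 gives 2097-02-01.
`weekday 2` advances to the next Tuesday; 2097-02-01 is a Friday, so it moves forward to 2097-02-05.

2097-02-05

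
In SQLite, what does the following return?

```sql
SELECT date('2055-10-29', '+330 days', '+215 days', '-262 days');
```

2056-08-07

Applying '+330 days' to 2055-10-29: counting 330 days forward gives 2056-09-23.
Applying '+215 days' to 2056-09-23: counting 215 days forward gives 2057-04-26.
Applying '-262 days' to 2057-04-26: counting 262 days back gives 2056-08-07.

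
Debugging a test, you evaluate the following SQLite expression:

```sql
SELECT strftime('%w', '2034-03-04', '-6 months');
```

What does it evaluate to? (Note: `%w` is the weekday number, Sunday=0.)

0

First apply '-6 months': 2034-03-04 → 2033-09-04.
2033-09-04 is a Sunday; with Sunday=0 that is 0.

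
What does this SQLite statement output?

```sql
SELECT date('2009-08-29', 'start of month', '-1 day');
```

`start of month` rewinds 2009-08-29 to 2009-08-01.
Going back 1 day from 2009-08-01 reaches 2009-07-31 (last day of July, 31 days).

2009-07-31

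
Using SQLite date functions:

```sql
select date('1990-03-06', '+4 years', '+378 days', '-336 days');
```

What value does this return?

Adding +4 years to 1990-03-06 gives 1994-03-06.
Applying '+378 days' to 1994-03-06: counting 378 days forward gives 1995-03-19.
Applying '-336 days' to 1995-03-19: counting 336 days back gives 1994-04-17.

1994-04-17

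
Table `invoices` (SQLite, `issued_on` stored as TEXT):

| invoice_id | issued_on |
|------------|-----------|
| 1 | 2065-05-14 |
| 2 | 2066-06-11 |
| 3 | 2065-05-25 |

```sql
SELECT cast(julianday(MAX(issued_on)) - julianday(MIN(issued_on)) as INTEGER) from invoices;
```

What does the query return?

MIN = 2065-05-14, MAX = 2066-06-11.
17 days remain in May 2065 after the 14th (31 − 14).
Full months from June 2065 through May 2066 contribute their day counts.
Then 11 days into June 2066.
Total: 17 + 30 + 31 + 31 + 30 + 31 + 30 + 31 + 31 + 28 + 31 + 30 + 31 + 11 = 393.

393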